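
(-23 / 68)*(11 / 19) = -253 / 1292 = -0.20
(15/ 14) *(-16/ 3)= -40/ 7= -5.71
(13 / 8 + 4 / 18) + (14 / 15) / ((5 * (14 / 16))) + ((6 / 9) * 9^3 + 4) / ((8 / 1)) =113959 / 1800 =63.31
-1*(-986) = 986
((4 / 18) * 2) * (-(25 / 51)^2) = -2500 / 23409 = -0.11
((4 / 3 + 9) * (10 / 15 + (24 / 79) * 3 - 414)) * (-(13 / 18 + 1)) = 46965992 / 6399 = 7339.58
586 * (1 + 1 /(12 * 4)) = 14357 /24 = 598.21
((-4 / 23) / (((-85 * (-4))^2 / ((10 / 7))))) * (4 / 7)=-2 / 1628515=-0.00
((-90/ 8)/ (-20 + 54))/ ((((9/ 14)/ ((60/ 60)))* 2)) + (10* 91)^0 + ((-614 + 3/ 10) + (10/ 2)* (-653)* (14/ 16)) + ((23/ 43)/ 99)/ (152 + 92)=-76588030264/ 22072545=-3469.83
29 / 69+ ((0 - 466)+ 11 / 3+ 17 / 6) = -63353 / 138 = -459.08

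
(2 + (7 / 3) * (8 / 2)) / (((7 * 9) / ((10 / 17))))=20 / 189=0.11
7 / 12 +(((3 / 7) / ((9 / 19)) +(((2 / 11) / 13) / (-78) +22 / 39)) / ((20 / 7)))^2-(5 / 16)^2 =49758980437 / 66352915200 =0.75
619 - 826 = -207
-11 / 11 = -1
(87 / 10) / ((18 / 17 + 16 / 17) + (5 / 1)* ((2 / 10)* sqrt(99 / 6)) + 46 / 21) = 14616 / 425 - 38367* sqrt(66) / 9350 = 1.05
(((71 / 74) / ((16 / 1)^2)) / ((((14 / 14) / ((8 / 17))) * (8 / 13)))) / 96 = 923 / 30916608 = 0.00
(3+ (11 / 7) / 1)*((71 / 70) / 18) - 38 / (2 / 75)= -3141557 / 2205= -1424.74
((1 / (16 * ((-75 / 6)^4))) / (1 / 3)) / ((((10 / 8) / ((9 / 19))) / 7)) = 756 / 37109375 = 0.00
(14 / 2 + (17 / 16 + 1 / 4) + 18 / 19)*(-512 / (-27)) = 90080 / 513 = 175.59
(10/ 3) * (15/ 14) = 25/ 7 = 3.57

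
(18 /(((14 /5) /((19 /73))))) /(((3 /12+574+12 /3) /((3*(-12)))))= -13680 /131327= -0.10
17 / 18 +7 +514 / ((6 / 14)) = 21731 / 18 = 1207.28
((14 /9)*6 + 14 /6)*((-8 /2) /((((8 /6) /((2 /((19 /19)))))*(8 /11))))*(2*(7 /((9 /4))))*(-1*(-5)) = -26950 /9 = -2994.44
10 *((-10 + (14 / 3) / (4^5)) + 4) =-46045 / 768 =-59.95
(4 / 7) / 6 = 2 / 21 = 0.10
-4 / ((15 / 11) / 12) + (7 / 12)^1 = -2077 / 60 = -34.62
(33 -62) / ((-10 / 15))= 43.50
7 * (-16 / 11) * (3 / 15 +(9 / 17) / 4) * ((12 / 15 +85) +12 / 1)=-1547196 / 4675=-330.95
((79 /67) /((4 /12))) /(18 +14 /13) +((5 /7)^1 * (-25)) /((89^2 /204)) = -252875793 /921307352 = -0.27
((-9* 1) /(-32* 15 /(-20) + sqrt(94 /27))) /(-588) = 243 /378721-9* sqrt(282) /3029768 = 0.00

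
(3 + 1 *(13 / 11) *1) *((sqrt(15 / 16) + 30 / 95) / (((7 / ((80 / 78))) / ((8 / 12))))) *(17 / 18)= 62560 / 513513 + 7820 *sqrt(15) / 81081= 0.50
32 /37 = 0.86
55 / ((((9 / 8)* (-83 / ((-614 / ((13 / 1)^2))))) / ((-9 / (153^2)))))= -270160 / 328358043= -0.00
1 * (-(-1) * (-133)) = -133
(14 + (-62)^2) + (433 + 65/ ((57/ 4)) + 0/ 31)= 244847/ 57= 4295.56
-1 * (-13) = 13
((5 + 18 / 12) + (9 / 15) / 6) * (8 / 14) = 132 / 35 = 3.77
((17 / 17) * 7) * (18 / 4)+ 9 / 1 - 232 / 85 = 6421 / 170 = 37.77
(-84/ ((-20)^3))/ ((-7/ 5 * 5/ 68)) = -51/ 500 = -0.10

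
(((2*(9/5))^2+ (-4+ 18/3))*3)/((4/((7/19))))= 4.13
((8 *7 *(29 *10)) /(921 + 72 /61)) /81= 990640 /4556493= 0.22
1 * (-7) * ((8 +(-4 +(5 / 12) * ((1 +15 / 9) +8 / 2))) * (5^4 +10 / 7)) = -29720.56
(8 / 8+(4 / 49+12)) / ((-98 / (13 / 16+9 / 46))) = -33973 / 252448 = -0.13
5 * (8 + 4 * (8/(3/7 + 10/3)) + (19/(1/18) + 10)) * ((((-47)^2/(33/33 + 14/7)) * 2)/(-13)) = -214361360/1027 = -208725.76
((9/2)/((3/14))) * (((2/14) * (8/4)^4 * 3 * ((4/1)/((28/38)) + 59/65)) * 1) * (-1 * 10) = -9124.22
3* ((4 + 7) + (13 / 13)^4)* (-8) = -288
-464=-464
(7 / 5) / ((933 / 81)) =189 / 1555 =0.12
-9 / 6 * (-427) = 1281 / 2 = 640.50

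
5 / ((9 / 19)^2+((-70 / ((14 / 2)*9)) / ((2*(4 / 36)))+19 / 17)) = -30685 / 22449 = -1.37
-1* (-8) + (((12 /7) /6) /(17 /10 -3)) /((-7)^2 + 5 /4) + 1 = 164539 /18291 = 9.00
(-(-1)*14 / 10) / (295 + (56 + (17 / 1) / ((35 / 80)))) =49 / 13645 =0.00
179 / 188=0.95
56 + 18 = 74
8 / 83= 0.10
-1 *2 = -2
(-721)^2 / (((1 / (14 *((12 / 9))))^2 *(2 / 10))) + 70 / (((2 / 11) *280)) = 65208855139 / 72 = 905678543.60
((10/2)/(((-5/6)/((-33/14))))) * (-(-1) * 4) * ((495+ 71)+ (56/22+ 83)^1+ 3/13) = 36871.91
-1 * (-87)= 87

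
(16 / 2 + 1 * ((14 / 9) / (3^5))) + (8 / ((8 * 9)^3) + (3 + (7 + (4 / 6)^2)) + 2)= 2862467 / 139968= 20.45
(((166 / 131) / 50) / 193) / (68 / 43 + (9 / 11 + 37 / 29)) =1138511 / 31866693200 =0.00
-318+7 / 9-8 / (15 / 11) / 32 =-57133 / 180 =-317.41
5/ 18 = 0.28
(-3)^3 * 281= -7587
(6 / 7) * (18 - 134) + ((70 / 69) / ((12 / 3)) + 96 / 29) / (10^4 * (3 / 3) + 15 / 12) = -7959229114 / 80050005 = -99.43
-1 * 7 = -7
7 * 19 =133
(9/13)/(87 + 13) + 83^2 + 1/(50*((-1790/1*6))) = 6889.01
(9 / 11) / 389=9 / 4279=0.00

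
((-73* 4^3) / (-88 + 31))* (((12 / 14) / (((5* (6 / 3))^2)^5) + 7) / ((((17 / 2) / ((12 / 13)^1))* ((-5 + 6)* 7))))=17885000000219 / 2009287109375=8.90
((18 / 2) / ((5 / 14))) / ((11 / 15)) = 378 / 11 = 34.36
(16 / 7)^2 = 256 / 49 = 5.22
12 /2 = 6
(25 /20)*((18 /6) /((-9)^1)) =-5 /12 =-0.42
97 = 97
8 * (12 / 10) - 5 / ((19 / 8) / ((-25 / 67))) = 66104 / 6365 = 10.39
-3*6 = -18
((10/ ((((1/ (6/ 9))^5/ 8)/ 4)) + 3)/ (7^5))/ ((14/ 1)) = 0.00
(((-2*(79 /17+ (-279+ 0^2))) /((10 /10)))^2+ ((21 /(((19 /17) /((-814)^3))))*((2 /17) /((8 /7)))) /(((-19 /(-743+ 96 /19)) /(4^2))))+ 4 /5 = -6425355711203309556 /9911255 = -648288810166.15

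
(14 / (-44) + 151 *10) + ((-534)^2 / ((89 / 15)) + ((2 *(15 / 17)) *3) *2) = 49580.27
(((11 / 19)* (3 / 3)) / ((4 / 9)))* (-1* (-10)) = 495 / 38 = 13.03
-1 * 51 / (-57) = 17 / 19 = 0.89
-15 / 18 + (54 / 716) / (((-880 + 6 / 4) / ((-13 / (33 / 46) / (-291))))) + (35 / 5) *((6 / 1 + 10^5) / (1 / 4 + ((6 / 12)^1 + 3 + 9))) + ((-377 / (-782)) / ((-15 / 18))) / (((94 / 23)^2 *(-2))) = 83027613053100516679 / 1512220409598360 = 54904.44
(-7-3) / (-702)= 5 / 351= 0.01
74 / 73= 1.01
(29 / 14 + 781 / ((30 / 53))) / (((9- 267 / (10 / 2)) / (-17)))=2466581 / 4662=529.08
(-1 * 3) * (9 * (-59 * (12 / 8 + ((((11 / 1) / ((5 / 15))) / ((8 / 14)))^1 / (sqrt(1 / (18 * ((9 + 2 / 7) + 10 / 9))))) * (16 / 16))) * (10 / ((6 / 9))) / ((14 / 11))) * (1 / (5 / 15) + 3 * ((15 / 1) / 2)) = 40215285 / 56 + 442368135 * sqrt(9170) / 112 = 378943347.47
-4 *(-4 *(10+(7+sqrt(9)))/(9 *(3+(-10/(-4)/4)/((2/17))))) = 4.28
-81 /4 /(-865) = 81 /3460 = 0.02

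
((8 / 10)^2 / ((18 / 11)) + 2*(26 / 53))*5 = 16364 / 2385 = 6.86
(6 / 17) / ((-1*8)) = -3 / 68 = -0.04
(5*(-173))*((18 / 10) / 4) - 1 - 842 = -4929 / 4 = -1232.25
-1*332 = -332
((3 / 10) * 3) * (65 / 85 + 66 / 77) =1737 / 1190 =1.46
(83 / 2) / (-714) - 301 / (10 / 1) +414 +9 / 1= 2804891 / 7140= 392.84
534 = 534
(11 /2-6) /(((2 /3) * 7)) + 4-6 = -59 /28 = -2.11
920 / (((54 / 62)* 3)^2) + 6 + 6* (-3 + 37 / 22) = 9587539 / 72171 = 132.84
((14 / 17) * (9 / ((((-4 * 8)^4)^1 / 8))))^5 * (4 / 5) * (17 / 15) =330812181 / 631066833625209020628965785600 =0.00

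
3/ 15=1/ 5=0.20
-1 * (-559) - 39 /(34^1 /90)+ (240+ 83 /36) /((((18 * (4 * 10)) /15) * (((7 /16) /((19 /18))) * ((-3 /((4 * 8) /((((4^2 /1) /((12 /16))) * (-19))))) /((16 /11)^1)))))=13192829 /28917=456.23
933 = 933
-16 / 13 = -1.23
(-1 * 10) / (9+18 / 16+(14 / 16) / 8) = -128 / 131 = -0.98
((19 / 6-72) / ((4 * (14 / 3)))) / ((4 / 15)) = -885 / 64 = -13.83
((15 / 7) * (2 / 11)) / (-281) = -30 / 21637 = -0.00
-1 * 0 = 0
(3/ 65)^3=27/ 274625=0.00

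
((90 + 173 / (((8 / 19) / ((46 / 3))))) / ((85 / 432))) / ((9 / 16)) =4907584 / 85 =57736.28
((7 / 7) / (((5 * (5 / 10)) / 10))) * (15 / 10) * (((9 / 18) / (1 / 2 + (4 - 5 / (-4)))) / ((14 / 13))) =78 / 161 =0.48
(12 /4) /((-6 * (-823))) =1 /1646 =0.00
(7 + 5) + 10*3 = 42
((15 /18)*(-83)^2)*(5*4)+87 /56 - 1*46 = 19281733 /168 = 114772.22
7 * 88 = 616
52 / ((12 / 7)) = 91 / 3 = 30.33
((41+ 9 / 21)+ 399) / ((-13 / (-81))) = 249723 / 91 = 2744.21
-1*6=-6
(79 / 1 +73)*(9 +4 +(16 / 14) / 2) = 14440 / 7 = 2062.86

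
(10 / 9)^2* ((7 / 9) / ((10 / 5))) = 350 / 729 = 0.48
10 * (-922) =-9220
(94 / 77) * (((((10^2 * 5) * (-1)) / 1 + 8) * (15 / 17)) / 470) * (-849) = 1253124 / 1309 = 957.31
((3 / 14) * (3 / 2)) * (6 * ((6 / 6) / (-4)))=-0.48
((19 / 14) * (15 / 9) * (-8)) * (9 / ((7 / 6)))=-6840 / 49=-139.59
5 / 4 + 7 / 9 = 2.03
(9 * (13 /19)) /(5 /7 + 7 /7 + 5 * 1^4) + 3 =3498 /893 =3.92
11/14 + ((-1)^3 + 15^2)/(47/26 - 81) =-58887/28826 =-2.04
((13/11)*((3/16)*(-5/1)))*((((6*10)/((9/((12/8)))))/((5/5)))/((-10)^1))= 195/176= 1.11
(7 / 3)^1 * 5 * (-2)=-70 / 3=-23.33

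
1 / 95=0.01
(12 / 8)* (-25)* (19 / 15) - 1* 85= -265 / 2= -132.50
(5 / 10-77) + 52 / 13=-145 / 2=-72.50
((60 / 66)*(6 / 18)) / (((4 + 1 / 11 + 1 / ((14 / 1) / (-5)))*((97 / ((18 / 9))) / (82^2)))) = 11.25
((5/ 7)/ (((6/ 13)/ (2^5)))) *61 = 63440/ 21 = 3020.95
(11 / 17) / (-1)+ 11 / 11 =6 / 17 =0.35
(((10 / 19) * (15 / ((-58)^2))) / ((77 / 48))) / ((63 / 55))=1000 / 782971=0.00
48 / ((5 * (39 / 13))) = 16 / 5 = 3.20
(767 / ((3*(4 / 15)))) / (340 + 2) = 3835 / 1368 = 2.80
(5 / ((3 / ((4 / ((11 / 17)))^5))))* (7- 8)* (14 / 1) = -101775349760 / 483153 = -210648.28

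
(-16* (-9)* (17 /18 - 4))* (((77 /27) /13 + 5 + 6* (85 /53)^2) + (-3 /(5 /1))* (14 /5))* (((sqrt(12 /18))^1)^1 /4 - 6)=82304318272 /1643265 - 10288039784* sqrt(6) /14789385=48381.89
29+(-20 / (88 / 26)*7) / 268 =85037 / 2948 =28.85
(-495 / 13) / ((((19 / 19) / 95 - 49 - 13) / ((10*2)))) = 313500 / 25519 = 12.28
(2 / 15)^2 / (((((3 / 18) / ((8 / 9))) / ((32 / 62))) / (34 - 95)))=-62464 / 20925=-2.99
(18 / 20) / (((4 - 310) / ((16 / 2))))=-2 / 85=-0.02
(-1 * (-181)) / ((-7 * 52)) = -181 / 364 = -0.50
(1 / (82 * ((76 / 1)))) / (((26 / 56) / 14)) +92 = 931733 / 10127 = 92.00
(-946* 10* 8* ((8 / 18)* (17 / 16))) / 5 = -64328 / 9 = -7147.56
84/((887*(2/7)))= 0.33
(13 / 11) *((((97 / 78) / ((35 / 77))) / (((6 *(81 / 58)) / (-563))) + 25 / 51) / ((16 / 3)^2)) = -295365703 / 38776320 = -7.62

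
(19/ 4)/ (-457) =-0.01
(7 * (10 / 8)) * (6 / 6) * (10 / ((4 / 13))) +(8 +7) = 2395 / 8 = 299.38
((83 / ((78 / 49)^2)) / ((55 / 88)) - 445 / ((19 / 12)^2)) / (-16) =171723037 / 21963240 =7.82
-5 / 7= -0.71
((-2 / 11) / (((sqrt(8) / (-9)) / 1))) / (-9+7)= -9 * sqrt(2) / 44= -0.29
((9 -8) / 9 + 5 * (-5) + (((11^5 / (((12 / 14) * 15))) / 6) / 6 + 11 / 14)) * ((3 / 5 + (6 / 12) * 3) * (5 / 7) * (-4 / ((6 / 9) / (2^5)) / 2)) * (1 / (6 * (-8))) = 7344839 / 7560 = 971.54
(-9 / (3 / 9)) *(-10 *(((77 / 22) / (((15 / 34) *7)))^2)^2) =445.45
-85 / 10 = -17 / 2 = -8.50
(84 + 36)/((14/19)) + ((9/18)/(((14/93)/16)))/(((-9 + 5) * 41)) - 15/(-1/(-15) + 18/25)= 2429298/16933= 143.47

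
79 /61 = 1.30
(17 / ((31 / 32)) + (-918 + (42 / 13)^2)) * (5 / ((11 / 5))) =-116569550 / 57629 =-2022.76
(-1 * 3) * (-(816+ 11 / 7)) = 17169 / 7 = 2452.71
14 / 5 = 2.80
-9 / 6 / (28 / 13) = -39 / 56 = -0.70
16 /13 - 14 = -166 /13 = -12.77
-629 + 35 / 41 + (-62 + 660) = -30.15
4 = 4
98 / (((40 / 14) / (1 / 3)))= 343 / 30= 11.43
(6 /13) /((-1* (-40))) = 3 /260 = 0.01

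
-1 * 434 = -434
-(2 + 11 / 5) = -21 / 5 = -4.20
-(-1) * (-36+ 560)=524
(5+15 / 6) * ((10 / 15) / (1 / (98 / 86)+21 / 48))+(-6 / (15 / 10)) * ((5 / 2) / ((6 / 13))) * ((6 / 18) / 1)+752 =6946073 / 9279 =748.58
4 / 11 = 0.36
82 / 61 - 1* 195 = -11813 / 61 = -193.66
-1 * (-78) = 78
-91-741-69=-901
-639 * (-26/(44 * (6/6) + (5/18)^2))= 376.93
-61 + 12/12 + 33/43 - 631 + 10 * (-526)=-255860/43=-5950.23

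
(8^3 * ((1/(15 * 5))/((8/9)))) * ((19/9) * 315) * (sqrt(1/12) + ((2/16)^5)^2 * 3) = 1474.32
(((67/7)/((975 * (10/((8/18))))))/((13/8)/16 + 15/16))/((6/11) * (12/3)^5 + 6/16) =1509376/2009090435625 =0.00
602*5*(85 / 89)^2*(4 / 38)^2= 86989000 / 2859481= 30.42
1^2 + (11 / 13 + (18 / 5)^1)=354 / 65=5.45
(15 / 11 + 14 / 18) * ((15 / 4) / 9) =0.89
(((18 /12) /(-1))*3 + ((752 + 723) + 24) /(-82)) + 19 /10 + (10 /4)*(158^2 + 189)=62861.62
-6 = -6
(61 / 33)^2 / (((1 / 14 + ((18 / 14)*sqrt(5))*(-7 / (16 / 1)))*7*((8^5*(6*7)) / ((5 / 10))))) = -3721*sqrt(5) / 58822680576 - 3721 / 463228609536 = -0.00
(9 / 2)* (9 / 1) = 81 / 2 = 40.50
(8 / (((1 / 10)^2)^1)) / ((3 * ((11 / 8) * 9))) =6400 / 297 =21.55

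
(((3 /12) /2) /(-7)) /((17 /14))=-1 /68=-0.01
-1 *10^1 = -10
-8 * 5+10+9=-21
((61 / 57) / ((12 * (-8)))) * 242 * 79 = -583099 / 2736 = -213.12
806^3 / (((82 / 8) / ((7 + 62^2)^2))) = 31060765440839264 / 41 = 757579644898518.63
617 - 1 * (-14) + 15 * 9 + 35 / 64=49059 / 64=766.55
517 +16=533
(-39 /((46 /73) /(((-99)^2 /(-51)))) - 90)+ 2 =9232333 /782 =11806.05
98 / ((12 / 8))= 196 / 3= 65.33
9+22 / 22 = 10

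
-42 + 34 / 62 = -1285 / 31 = -41.45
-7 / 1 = -7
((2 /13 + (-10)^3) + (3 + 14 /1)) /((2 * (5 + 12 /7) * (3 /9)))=-268317 /1222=-219.57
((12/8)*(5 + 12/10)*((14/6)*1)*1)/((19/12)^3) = 187488/34295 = 5.47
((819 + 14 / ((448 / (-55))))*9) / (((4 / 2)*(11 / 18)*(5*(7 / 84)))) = 6355179 / 440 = 14443.59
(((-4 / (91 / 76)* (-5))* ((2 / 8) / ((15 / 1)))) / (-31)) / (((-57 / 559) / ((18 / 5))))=344 / 1085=0.32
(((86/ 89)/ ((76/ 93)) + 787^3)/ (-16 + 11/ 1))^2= 108706520282726038150921/ 11437924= 9504042891238483.33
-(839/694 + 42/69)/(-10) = 29013/159620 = 0.18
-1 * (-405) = 405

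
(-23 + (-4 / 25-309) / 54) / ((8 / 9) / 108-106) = 349011 / 1287800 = 0.27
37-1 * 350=-313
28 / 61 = 0.46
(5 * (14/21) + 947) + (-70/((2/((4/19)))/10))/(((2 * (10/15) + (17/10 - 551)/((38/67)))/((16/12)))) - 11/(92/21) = 288462906227/304310148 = 947.92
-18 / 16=-9 / 8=-1.12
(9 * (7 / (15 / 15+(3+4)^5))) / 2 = 0.00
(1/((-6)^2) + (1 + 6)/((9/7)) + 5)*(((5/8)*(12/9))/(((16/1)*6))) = 1885/20736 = 0.09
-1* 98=-98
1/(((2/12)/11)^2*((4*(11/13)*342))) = 143/38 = 3.76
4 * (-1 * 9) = -36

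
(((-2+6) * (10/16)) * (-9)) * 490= -11025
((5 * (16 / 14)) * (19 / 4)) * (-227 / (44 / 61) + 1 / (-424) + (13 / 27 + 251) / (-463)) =-8556.79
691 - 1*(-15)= 706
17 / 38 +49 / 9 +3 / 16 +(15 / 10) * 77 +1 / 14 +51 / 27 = 788677 / 6384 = 123.54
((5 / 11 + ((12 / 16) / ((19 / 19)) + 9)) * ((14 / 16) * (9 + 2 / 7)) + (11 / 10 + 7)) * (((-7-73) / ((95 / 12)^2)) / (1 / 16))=-184528512 / 99275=-1858.76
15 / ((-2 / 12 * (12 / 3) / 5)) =-112.50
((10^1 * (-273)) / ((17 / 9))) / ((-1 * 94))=12285 / 799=15.38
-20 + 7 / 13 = -253 / 13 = -19.46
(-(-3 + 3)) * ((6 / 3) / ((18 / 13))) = 0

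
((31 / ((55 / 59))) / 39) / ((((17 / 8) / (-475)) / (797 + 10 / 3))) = -3337486040 / 21879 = -152542.90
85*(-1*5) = -425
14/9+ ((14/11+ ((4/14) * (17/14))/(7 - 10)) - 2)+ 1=8308/4851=1.71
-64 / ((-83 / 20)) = 1280 / 83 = 15.42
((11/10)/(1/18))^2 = 9801/25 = 392.04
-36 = -36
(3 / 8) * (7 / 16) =21 / 128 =0.16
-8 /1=-8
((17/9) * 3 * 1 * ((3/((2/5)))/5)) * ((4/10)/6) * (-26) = -221/15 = -14.73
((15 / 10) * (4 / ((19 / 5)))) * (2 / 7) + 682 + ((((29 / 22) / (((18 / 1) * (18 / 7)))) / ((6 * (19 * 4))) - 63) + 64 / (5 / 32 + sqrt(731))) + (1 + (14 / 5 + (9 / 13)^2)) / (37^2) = 65536 * sqrt(731) / 748519 + 12203748572246978995879 / 19701239904820393920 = 621.81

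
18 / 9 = 2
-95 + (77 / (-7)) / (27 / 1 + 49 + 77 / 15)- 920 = -1235420 / 1217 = -1015.14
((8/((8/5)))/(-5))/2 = -1/2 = -0.50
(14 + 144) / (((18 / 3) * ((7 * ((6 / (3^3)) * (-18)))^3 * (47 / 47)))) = -79 / 65856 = -0.00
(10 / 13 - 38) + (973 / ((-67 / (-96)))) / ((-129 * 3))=-40.83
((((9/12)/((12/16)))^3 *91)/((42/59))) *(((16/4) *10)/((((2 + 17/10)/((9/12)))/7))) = 268450/37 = 7255.41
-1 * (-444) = 444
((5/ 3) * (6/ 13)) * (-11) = -110/ 13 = -8.46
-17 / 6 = -2.83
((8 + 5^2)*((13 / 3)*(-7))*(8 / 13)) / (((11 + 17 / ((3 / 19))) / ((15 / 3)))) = -2310 / 89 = -25.96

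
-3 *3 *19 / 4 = -171 / 4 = -42.75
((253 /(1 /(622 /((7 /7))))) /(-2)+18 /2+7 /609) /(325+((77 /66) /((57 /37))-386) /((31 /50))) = 12094473579 /45559000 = 265.47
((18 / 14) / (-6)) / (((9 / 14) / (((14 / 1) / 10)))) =-7 / 15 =-0.47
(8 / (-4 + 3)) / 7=-8 / 7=-1.14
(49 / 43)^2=2401 / 1849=1.30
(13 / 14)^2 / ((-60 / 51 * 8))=-0.09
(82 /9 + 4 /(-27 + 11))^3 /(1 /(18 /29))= 1119371 /2592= 431.86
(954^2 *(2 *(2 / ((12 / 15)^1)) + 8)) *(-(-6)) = 70989048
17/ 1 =17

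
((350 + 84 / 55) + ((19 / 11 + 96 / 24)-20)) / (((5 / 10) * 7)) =37098 / 385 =96.36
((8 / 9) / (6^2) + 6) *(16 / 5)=7808 / 405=19.28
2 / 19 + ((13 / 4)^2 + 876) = 269547 / 304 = 886.67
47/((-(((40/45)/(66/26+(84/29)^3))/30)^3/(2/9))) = -7918513293237223093344730125/1019910390687494176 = -7763930405.59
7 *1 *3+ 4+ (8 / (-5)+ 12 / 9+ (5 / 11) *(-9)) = 3406 / 165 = 20.64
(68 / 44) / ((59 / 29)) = 493 / 649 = 0.76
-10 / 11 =-0.91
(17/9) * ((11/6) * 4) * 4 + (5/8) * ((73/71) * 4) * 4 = 125926/1917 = 65.69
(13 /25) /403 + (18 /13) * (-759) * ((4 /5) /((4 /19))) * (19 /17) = -764456989 /171275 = -4463.33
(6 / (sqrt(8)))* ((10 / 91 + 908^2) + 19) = 225083889* sqrt(2) / 182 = 1748992.79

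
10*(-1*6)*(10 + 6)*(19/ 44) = -4560/ 11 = -414.55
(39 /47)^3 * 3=177957 /103823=1.71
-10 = -10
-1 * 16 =-16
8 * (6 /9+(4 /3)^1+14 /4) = 44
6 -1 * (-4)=10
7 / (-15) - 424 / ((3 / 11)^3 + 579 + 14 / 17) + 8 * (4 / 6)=4.14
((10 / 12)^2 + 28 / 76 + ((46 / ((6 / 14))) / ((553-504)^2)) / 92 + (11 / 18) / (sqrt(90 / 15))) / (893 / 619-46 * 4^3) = -154425025 / 427332385116-6809 * sqrt(6) / 196715844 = -0.00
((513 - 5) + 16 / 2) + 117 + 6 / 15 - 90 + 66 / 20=5467 / 10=546.70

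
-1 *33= -33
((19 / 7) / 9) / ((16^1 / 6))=0.11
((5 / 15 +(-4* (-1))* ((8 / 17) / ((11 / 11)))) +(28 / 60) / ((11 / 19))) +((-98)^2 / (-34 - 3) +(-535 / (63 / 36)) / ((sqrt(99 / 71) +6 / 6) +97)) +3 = -213663885673 / 832459485 +1284* sqrt(781) / 954499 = -256.63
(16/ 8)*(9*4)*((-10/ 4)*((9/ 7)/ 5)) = -324/ 7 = -46.29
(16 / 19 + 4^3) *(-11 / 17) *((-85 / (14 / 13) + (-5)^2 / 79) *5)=420813800 / 25517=16491.51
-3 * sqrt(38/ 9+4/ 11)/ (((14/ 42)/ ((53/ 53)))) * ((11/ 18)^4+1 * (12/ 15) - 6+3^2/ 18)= 2393731 * sqrt(4994)/ 1924560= 87.90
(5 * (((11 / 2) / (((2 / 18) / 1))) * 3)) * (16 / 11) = 1080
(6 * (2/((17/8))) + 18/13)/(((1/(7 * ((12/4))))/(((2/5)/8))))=16317/2210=7.38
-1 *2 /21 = -2 /21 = -0.10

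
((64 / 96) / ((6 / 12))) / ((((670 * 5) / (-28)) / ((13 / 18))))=-364 / 45225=-0.01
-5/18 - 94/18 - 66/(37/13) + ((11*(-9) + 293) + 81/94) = 288974/1739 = 166.17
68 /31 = 2.19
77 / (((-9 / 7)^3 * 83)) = -26411 / 60507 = -0.44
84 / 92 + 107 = 2482 / 23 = 107.91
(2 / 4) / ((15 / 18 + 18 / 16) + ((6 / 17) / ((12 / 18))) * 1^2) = 204 / 1015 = 0.20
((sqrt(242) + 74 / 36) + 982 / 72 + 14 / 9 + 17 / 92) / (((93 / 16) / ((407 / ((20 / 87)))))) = 519332 * sqrt(2) / 155 + 18932012 / 3565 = 10048.89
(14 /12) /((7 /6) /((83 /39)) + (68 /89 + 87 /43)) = 2223487 /6356937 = 0.35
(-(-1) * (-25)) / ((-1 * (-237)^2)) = 25 / 56169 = 0.00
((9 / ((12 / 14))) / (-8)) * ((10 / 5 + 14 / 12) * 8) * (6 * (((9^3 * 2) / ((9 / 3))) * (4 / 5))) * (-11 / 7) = 609444 / 5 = 121888.80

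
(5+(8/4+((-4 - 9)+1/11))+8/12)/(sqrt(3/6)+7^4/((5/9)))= -12461190/10272875107+4325 * sqrt(2)/30818625321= -0.00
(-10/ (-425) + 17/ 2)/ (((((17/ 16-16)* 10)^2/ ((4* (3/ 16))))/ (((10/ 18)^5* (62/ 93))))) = 64400/ 6371104977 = 0.00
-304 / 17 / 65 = -304 / 1105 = -0.28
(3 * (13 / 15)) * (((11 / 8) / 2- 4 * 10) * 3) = -306.64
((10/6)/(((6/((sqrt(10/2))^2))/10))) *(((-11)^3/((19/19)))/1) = -166375/9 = -18486.11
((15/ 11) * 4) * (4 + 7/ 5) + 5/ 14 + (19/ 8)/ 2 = 31.00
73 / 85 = 0.86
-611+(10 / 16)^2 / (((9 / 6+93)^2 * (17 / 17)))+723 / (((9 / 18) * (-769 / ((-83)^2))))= -5961893748983 / 439511184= -13564.83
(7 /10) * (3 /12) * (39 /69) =91 /920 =0.10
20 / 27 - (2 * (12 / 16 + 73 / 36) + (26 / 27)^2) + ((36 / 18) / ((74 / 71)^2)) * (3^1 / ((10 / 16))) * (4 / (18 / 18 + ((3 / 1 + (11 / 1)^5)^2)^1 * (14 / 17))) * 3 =-10405039733687427698 / 1812057805163954205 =-5.74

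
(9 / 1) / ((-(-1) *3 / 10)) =30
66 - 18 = 48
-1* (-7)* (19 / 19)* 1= 7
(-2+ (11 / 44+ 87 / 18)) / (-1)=-37 / 12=-3.08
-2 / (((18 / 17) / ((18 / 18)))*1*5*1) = -0.38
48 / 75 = 16 / 25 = 0.64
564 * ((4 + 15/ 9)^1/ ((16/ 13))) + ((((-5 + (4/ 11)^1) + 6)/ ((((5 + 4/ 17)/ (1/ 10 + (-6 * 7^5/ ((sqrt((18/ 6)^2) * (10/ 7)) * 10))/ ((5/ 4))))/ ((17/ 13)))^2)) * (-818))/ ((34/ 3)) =-1001039168896861187/ 46016059375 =-21754126.33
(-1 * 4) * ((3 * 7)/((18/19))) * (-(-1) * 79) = -21014/3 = -7004.67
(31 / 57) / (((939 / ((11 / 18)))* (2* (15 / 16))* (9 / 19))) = 1364 / 3422655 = 0.00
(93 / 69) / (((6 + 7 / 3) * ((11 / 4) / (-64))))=-23808 / 6325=-3.76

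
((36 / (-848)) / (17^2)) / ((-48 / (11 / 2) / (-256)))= -66 / 15317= -0.00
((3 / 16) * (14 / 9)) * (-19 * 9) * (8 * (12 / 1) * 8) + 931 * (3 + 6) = -29925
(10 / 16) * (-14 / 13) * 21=-14.13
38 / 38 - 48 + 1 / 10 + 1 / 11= -5149 / 110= -46.81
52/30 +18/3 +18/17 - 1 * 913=-230573/255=-904.21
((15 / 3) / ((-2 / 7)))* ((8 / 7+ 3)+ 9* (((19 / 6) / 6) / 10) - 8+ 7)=-1013 / 16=-63.31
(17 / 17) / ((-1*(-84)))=1 / 84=0.01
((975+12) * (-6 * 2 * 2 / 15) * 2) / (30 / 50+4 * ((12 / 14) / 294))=-5416656 / 1049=-5163.64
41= 41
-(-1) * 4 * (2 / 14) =4 / 7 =0.57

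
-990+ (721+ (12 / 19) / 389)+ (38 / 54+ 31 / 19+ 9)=-51418474 / 199557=-257.66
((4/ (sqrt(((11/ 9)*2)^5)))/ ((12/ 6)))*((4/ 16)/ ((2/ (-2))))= -243*sqrt(22)/ 21296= -0.05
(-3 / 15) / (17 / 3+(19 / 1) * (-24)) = 3 / 6755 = 0.00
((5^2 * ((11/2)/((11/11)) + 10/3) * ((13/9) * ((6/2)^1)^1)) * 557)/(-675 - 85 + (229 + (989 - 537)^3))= 0.01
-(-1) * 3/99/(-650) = -1/21450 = -0.00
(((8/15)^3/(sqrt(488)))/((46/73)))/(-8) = -584 * sqrt(122)/4735125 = -0.00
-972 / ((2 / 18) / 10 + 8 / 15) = -1785.31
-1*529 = -529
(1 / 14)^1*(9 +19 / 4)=55 / 56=0.98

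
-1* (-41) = 41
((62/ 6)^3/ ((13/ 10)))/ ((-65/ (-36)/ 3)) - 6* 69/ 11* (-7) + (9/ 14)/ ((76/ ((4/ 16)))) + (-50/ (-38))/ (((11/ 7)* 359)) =1673.68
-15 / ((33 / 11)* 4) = -5 / 4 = -1.25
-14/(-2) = 7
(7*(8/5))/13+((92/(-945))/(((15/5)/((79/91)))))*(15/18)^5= 426403091/501522840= 0.85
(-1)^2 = 1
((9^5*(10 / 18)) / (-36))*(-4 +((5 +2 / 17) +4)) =-317115 / 68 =-4663.46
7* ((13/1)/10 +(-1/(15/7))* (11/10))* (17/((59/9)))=357/25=14.28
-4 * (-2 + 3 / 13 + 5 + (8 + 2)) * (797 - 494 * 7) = 1830768 / 13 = 140828.31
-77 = -77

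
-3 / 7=-0.43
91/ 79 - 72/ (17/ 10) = -55333/ 1343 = -41.20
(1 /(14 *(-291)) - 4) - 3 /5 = -93707 /20370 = -4.60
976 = 976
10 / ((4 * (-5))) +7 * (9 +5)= 195 / 2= 97.50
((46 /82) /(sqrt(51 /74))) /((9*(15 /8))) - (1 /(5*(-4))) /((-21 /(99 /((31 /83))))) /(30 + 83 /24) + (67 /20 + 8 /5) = 184*sqrt(3774) /282285 + 1562283 /316820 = 4.97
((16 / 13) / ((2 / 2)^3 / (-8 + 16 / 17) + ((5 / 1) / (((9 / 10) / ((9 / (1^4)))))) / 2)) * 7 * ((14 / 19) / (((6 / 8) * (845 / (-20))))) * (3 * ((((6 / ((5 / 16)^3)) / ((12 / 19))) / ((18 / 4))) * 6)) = -1644167168 / 163841275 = -10.04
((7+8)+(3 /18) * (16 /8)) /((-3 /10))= -460 /9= -51.11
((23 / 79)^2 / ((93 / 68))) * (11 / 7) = 395692 / 4062891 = 0.10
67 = 67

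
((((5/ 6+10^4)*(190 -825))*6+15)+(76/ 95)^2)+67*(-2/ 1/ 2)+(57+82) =-38103087.36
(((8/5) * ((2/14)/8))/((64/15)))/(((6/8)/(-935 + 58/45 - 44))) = -43997/5040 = -8.73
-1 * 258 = -258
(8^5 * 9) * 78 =23003136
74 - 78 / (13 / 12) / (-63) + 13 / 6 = 3247 / 42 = 77.31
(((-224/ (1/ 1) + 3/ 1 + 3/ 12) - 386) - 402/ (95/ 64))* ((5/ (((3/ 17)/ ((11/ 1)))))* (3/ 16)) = -62360199/ 1216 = -51283.06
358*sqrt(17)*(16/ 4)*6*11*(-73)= -6899376*sqrt(17)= -28446856.00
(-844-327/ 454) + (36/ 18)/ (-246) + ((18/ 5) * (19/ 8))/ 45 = -2358035651/ 2792100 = -844.54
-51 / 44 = -1.16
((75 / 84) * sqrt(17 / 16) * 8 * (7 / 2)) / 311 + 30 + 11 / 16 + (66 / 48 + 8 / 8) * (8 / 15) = 25 * sqrt(17) / 1244 + 7669 / 240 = 32.04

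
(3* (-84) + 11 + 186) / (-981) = 55 / 981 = 0.06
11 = 11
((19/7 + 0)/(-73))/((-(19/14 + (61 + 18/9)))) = 38/65773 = 0.00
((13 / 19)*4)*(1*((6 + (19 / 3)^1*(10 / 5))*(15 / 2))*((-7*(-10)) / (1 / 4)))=2038400 / 19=107284.21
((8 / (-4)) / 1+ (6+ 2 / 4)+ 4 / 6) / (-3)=-31 / 18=-1.72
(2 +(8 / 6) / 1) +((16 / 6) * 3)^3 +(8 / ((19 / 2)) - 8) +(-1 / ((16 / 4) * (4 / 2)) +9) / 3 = 233077 / 456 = 511.13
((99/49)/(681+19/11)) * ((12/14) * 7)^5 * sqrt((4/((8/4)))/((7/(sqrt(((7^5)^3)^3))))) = 24408351907632 * sqrt(2) * 7^(3/4)/3755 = 39560980116.21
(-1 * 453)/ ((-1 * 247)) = 453/ 247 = 1.83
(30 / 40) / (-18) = -1 / 24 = -0.04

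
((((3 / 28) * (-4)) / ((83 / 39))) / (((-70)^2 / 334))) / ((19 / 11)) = -214929 / 27045550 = -0.01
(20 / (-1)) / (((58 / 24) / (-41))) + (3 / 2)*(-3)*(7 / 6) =38751 / 116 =334.06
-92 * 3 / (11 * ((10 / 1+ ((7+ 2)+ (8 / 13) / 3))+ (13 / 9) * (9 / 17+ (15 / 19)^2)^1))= -66058668 / 54946265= -1.20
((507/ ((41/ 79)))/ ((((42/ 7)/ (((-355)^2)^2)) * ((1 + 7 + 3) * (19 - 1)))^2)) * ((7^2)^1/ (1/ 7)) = 1155140312778171563700390625/ 19288368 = 59887923787962338944.40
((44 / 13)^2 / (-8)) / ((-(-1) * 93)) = -0.02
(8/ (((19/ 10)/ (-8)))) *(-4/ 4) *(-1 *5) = -3200/ 19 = -168.42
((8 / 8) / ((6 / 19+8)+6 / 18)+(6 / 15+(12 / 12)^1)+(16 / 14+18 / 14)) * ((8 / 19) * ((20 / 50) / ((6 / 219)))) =39745288 / 1639225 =24.25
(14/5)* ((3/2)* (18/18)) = 21/5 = 4.20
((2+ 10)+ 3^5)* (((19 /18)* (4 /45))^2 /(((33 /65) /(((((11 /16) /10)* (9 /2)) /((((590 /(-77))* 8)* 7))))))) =-877591 /275270400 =-0.00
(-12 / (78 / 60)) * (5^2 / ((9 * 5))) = -5.13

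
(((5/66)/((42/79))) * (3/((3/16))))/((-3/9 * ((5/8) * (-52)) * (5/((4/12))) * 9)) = 632/405405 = 0.00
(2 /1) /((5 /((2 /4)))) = 1 /5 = 0.20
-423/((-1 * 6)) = 141/2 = 70.50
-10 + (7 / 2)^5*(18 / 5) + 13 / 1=151503 / 80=1893.79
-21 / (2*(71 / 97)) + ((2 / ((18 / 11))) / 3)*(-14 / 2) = -65933 / 3834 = -17.20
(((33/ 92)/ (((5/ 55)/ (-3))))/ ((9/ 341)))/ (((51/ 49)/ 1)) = -430.90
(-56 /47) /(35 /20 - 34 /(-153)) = -2016 /3337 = -0.60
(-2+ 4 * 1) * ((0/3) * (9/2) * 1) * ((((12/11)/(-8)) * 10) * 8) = 0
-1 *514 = -514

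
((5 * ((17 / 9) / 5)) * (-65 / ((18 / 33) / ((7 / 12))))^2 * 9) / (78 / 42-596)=-2980952975 / 21560256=-138.26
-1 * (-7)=7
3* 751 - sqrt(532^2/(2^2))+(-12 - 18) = 1957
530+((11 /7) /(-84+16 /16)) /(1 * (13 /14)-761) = 468097612 /883203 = 530.00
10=10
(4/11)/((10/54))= 1.96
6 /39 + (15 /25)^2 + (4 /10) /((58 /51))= 8158 /9425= 0.87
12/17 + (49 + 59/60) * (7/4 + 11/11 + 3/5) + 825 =20260261/20400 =993.15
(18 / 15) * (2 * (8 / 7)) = 2.74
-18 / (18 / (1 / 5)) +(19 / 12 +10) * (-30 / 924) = -5323 / 9240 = -0.58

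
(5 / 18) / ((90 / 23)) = 23 / 324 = 0.07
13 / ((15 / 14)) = 182 / 15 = 12.13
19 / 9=2.11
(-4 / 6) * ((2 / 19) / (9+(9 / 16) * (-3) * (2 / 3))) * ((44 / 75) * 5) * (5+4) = -1408 / 5985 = -0.24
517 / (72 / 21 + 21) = 3619 / 171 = 21.16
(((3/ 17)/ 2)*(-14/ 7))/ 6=-1/ 34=-0.03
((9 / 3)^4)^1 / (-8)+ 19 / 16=-143 / 16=-8.94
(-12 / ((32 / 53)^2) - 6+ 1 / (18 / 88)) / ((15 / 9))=-78403 / 3840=-20.42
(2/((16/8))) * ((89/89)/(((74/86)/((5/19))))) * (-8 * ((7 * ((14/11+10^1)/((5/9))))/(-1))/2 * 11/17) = 1343664/11951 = 112.43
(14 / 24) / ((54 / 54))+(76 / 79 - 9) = -7067 / 948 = -7.45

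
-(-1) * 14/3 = 14/3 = 4.67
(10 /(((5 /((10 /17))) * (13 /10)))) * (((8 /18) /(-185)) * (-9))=160 /8177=0.02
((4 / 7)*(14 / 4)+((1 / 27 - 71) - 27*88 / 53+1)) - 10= -175717 / 1431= -122.79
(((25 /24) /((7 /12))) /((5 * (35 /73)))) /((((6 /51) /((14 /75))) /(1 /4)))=1241 /4200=0.30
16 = 16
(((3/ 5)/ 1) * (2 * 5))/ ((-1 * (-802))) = 3/ 401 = 0.01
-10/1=-10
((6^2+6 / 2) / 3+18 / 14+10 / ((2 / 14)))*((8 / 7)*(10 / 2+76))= 7802.45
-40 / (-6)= 20 / 3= 6.67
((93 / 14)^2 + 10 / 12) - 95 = -29423 / 588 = -50.04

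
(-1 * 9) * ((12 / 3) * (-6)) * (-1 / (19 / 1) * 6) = -1296 / 19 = -68.21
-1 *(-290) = 290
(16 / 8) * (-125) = -250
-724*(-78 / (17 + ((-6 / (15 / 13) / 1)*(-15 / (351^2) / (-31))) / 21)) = 116135176248 / 34960651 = 3321.88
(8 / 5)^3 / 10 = 256 / 625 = 0.41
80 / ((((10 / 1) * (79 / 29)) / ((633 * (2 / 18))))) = 48952 / 237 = 206.55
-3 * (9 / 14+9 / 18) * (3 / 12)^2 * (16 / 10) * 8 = -96 / 35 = -2.74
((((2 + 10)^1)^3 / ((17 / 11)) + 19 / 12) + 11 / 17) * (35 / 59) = 7999285 / 12036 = 664.61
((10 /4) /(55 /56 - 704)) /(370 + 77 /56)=-1120 /116965299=-0.00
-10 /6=-5 /3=-1.67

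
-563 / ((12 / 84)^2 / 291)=-8027817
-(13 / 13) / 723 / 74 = -1 / 53502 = -0.00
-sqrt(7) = -2.65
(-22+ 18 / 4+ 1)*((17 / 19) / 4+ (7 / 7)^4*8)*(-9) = 185625 / 152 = 1221.22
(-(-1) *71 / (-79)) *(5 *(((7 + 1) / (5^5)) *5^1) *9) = -5112 / 9875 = -0.52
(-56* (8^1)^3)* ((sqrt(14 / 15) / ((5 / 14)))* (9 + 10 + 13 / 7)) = -8372224* sqrt(210) / 75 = -1617667.36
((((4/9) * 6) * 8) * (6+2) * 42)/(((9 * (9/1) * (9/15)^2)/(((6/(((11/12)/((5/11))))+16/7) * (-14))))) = -1597030400/88209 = -18105.07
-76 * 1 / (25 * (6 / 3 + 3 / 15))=-1.38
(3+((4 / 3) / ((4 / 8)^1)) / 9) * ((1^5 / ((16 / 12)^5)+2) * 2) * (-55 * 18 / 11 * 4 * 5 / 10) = -1019495 / 384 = -2654.93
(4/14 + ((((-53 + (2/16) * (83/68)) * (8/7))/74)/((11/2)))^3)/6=827444567/17577377664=0.05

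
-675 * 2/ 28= -675/ 14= -48.21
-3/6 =-1/2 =-0.50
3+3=6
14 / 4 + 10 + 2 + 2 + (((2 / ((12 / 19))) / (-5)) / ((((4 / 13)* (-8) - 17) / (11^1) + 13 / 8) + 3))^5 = 61417660934949340789 / 3509688216034068750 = 17.50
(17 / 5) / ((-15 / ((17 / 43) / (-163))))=289 / 525675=0.00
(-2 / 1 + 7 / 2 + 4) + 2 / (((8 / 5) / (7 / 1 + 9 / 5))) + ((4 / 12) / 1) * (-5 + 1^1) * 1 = 91 / 6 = 15.17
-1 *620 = -620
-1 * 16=-16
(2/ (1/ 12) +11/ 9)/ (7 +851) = 227/ 7722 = 0.03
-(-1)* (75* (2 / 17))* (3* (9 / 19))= 4050 / 323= 12.54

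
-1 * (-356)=356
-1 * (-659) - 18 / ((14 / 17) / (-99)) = 2822.86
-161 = -161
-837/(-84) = 279/28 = 9.96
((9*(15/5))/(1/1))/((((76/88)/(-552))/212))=-69512256/19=-3658539.79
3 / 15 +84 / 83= 503 / 415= 1.21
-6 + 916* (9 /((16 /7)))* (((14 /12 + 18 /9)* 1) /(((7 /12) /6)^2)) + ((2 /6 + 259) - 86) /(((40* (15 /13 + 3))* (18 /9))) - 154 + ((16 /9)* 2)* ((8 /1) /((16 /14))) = 2740198207 /2268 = 1208200.27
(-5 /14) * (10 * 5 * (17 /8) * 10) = -10625 /28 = -379.46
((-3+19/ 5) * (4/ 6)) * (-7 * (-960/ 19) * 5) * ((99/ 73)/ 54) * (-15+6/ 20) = -482944/ 1387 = -348.19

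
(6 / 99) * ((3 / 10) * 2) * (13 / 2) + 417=22948 / 55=417.24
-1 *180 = -180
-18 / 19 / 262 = -9 / 2489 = -0.00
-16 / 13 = -1.23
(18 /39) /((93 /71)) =142 /403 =0.35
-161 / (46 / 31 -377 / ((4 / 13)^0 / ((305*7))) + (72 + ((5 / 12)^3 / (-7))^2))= 730249261056 / 3650436753771497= 0.00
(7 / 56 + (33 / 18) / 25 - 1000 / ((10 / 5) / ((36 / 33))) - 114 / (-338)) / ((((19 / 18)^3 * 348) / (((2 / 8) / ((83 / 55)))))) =-49232008899 / 223209967760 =-0.22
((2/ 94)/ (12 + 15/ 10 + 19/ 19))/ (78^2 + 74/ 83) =83/ 344188849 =0.00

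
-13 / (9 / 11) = -143 / 9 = -15.89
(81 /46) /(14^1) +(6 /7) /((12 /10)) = 541 /644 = 0.84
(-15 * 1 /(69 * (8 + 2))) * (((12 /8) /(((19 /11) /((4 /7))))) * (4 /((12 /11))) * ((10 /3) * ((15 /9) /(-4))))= 3025 /55062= 0.05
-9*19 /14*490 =-5985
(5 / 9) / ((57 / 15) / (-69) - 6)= -575 / 6267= -0.09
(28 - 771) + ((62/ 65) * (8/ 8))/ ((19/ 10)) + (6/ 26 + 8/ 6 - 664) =-1041056/ 741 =-1404.93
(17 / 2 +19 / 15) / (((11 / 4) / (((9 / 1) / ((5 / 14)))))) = 89.50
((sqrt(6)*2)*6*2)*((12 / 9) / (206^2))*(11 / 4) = 22*sqrt(6) / 10609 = 0.01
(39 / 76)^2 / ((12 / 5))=2535 / 23104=0.11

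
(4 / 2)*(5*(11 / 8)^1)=55 / 4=13.75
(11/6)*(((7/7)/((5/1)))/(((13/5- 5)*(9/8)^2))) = -88/729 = -0.12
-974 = -974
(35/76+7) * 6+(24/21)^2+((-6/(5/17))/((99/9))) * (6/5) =22450231/512050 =43.84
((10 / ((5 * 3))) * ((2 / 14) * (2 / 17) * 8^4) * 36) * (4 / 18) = 131072 / 357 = 367.15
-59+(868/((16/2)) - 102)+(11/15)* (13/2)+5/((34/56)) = -39.50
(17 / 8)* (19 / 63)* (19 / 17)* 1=361 / 504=0.72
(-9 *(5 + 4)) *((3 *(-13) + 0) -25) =5184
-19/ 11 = -1.73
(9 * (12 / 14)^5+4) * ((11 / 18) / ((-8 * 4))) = -377333 / 2420208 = -0.16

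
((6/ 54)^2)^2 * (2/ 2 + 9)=10/ 6561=0.00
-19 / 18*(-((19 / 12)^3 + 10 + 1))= 491473 / 31104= 15.80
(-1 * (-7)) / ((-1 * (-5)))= 1.40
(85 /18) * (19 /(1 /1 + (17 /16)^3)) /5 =661504 /81081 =8.16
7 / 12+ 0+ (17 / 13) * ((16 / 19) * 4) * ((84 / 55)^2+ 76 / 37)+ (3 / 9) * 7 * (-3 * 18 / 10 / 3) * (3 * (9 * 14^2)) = -7366908977723 / 331745700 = -22206.49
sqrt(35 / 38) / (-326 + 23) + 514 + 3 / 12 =2057 / 4-sqrt(1330) / 11514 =514.25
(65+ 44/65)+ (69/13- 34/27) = 122368/1755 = 69.73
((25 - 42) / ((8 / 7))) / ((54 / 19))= -2261 / 432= -5.23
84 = 84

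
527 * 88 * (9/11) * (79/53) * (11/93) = 354552/53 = 6689.66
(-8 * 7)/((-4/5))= 70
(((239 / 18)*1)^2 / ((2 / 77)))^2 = 19345192432489 / 419904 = 46070512.38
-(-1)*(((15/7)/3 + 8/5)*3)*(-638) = -155034/35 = -4429.54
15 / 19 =0.79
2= 2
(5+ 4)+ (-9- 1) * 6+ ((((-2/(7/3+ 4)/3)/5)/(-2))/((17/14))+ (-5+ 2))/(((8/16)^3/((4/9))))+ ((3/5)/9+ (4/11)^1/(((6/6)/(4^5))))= 49691372/159885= 310.79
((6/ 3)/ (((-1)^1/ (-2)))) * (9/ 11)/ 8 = 9/ 22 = 0.41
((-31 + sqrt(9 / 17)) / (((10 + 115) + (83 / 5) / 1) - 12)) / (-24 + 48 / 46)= 3565 / 342144 - 115* sqrt(17) / 1938816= 0.01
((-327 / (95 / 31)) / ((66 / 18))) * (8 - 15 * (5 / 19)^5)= -600979657887 / 2587523455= -232.26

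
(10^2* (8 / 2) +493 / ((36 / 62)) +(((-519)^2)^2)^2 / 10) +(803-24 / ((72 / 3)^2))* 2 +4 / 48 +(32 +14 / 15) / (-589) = 734366860512438437888944 / 1395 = 526427856998163754759.10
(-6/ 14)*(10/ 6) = -0.71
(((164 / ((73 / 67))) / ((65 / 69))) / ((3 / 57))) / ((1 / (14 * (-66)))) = -2805156.51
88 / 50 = 44 / 25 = 1.76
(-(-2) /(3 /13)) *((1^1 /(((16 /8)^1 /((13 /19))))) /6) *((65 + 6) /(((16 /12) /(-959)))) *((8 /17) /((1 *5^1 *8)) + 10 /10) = -494802763 /19380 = -25531.62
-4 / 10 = -2 / 5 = -0.40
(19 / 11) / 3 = 19 / 33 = 0.58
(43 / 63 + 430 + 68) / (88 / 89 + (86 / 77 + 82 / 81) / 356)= 276815187 / 552176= 501.32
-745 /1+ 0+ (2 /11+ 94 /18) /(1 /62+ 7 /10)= -737.45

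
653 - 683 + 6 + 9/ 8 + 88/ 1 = 521/ 8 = 65.12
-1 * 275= -275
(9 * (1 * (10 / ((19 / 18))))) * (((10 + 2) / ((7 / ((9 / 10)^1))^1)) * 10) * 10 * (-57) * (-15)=78732000 / 7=11247428.57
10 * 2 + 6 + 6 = 32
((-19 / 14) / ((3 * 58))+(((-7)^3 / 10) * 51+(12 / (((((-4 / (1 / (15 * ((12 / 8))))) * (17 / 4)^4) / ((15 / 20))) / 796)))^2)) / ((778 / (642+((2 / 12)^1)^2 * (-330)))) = -1422.86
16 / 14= 8 / 7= 1.14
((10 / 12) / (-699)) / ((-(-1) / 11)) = -55 / 4194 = -0.01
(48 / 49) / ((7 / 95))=13.29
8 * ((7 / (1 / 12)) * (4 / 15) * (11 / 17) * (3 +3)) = 59136 / 85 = 695.72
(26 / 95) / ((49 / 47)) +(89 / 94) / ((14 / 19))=1354251 / 875140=1.55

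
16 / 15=1.07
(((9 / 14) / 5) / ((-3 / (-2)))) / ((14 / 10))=3 / 49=0.06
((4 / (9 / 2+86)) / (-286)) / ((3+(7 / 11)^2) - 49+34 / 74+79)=-1628 / 356740683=-0.00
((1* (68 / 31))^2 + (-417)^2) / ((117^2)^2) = 167111953 / 180080560881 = 0.00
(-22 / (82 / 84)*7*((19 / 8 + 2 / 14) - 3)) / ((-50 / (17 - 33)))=24948 / 1025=24.34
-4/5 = -0.80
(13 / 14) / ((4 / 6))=39 / 28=1.39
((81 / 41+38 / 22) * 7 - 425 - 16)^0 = 1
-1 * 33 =-33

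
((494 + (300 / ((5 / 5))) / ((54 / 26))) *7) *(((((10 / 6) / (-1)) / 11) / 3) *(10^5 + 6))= -20112206660 / 891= -22572622.51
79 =79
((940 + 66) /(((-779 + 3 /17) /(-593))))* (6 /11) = 15212229 /36410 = 417.80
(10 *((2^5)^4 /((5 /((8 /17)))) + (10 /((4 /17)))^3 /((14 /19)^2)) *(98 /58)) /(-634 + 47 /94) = -6403.33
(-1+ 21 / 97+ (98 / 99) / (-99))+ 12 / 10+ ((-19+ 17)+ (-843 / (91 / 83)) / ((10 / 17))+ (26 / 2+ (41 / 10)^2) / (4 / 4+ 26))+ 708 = -5187367722389 / 8651342700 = -599.60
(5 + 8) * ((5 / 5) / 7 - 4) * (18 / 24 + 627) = -881361 / 28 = -31477.18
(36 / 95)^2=0.14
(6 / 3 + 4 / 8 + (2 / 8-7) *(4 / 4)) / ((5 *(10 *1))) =-17 / 200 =-0.08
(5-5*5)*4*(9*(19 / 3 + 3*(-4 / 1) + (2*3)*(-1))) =8400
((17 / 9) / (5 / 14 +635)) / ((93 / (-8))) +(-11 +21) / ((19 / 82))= 43.16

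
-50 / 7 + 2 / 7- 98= -734 / 7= -104.86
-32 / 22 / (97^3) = -16 / 10039403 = -0.00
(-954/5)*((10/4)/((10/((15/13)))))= -55.04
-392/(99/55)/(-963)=1960/8667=0.23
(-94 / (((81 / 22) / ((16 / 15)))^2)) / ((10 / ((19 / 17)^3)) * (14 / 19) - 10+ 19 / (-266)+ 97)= -21249837830144 / 248345533992825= -0.09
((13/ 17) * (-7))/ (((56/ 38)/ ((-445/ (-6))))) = -109915/ 408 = -269.40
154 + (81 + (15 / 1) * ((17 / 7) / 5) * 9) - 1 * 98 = 1418 / 7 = 202.57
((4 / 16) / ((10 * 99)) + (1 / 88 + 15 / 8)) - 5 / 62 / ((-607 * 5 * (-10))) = 140581609 / 74515320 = 1.89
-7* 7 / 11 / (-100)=49 / 1100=0.04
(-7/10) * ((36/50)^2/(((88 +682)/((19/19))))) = -81/171875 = -0.00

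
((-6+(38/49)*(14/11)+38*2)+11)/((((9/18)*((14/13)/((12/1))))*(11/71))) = 69922788/5929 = 11793.35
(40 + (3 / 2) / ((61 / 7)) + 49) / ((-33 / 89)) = -240.49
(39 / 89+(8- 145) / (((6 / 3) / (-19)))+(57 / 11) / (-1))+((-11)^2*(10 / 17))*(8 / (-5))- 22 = 38640853 / 33286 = 1160.87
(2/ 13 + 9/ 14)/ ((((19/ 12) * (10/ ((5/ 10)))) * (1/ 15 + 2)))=1305/ 107198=0.01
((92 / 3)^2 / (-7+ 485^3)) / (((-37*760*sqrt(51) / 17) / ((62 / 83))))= -32798*sqrt(51) / 449326858579785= -0.00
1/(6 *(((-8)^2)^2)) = 1/24576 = 0.00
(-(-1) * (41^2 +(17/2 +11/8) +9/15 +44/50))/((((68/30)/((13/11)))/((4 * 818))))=5398950921/1870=2887139.53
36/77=0.47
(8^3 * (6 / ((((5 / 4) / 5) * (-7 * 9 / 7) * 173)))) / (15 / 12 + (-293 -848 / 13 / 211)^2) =-123274018816 / 1343805761841039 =-0.00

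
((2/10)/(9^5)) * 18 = 2/32805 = 0.00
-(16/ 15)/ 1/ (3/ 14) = -224/ 45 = -4.98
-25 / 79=-0.32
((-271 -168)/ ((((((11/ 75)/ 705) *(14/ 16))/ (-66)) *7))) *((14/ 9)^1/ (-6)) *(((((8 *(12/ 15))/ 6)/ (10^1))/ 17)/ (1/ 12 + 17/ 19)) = -1003589120/ 26537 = -37818.48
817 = 817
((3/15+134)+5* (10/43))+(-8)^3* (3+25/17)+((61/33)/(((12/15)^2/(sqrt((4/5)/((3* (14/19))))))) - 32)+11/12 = -95819263/43860+305* sqrt(3990)/11088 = -2182.92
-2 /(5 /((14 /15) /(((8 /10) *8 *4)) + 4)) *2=-155 /48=-3.23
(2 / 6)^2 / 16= 1 / 144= 0.01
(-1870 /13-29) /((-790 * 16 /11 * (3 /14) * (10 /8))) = 57673 /102700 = 0.56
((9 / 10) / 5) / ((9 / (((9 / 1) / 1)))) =9 / 50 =0.18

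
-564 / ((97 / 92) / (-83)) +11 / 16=44399.70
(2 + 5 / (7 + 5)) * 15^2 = 2175 / 4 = 543.75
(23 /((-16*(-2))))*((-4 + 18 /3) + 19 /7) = 759 /224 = 3.39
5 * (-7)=-35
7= 7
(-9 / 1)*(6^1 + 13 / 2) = -225 / 2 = -112.50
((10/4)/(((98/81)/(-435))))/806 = -176175/157976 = -1.12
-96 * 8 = -768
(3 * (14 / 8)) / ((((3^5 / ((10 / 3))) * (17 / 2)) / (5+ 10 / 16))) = 175 / 3672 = 0.05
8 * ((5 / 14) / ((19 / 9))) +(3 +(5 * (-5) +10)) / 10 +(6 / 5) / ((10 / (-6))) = -0.57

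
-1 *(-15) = 15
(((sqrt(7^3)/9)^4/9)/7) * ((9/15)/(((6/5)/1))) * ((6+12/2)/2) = 16807/19683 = 0.85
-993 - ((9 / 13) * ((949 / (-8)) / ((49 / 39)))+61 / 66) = -12011845 / 12936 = -928.56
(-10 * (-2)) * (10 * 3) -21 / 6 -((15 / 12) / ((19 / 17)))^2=3438159 / 5776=595.25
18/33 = 6/11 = 0.55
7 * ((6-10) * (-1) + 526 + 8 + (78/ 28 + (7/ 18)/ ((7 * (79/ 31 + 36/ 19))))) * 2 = 178323886/ 23553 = 7571.18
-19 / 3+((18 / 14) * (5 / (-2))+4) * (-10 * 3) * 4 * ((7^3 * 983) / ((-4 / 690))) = 16451438831 / 3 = 5483812943.67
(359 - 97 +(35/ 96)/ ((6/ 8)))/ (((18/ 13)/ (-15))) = -1228435/ 432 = -2843.60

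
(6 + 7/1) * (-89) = -1157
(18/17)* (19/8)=171/68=2.51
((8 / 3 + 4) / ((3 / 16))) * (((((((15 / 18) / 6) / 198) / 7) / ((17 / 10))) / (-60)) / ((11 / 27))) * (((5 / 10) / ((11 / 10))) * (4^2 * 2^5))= -256000 / 12829509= -0.02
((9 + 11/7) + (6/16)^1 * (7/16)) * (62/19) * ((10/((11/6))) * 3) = 13418505/23408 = 573.24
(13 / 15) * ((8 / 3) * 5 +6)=754 / 45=16.76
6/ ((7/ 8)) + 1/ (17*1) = 823/ 119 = 6.92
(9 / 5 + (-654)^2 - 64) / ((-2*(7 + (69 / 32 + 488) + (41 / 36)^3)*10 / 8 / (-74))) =14764935612672 / 581606075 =25386.49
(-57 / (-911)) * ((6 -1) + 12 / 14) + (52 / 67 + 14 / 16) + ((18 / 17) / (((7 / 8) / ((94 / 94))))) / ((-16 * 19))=2223102807 / 1104037256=2.01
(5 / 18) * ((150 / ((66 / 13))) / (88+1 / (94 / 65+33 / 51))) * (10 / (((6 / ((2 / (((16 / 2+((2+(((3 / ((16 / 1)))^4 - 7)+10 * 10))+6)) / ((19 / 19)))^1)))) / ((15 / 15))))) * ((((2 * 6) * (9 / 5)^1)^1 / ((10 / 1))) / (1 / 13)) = 256178257920 / 3216204540439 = 0.08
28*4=112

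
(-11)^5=-161051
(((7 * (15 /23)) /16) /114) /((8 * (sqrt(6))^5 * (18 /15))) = 175 * sqrt(6) /144986112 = 0.00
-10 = -10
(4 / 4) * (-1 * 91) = -91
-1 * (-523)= 523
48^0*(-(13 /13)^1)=-1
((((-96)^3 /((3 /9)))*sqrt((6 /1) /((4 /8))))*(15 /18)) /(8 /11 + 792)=-608256*sqrt(3) /109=-9665.42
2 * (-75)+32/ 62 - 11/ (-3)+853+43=69767/ 93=750.18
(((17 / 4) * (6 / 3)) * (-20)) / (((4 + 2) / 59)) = -5015 / 3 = -1671.67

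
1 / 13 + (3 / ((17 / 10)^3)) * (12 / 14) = 268391 / 447083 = 0.60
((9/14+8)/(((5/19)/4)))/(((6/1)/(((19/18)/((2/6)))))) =43681/630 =69.33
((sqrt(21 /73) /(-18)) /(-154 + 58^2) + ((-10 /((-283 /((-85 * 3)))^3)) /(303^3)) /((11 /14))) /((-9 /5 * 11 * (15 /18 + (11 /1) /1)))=0.00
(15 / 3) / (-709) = -5 / 709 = -0.01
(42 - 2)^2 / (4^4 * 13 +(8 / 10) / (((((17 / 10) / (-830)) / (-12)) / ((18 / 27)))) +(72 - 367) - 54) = 27200 / 103763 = 0.26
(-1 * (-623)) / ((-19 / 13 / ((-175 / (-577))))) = -1417325 / 10963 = -129.28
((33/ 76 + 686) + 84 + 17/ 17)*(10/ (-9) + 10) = 390860/ 57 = 6857.19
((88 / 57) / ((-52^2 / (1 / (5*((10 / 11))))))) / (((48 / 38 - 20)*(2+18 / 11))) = 1331 / 721968000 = 0.00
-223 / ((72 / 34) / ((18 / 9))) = -3791 / 18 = -210.61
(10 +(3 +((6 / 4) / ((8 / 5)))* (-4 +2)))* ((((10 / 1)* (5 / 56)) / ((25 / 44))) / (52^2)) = 979 / 151424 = 0.01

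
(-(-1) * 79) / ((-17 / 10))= -790 / 17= -46.47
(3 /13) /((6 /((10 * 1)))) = 5 /13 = 0.38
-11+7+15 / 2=7 / 2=3.50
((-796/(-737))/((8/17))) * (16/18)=13532/6633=2.04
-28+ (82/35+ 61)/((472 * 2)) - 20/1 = -1583703/33040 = -47.93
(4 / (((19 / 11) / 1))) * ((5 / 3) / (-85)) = -44 / 969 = -0.05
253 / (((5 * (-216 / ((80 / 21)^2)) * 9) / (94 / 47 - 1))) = -40480 / 107163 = -0.38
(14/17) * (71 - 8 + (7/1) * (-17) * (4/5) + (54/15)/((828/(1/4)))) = -207361/7820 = -26.52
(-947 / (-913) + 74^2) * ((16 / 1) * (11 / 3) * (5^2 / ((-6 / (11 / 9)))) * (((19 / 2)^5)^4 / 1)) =-638169678135439925493372207627125 / 10878976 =-58660822317784314028578810.00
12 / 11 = 1.09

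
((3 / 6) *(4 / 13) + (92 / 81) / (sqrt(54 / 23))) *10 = 20 / 13 + 460 *sqrt(138) / 729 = 8.95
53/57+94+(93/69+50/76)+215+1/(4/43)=1692163/5244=322.69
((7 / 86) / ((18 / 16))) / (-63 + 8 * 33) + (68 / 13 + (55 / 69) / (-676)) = 6325270385 / 1209432276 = 5.23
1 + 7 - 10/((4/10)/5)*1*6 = -742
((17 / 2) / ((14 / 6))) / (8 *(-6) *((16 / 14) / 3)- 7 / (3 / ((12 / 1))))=-17 / 216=-0.08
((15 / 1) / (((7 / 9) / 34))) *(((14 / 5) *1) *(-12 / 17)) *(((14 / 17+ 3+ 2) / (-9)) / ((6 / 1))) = 2376 / 17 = 139.76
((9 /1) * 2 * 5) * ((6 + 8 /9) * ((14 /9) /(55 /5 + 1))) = 2170 /27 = 80.37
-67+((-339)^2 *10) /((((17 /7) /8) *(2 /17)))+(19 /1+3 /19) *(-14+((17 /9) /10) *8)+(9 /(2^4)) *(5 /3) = 440189221577 /13680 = 32177574.68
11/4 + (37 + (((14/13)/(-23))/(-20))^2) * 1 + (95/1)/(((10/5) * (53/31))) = 15999427761/236912650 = 67.53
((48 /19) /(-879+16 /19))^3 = -110592 /4644924219125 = -0.00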